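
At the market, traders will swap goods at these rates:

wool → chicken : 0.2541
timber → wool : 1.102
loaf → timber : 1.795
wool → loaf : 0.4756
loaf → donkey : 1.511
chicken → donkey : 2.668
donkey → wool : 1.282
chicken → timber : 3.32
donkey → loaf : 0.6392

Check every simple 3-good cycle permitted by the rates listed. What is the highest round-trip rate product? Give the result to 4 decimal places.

0.9408

wool→loaf→timber→wool: 0.4756 × 1.795 × 1.102 = 0.94078
wool→chicken→timber→wool: 0.2541 × 3.32 × 1.102 = 0.92966
wool→loaf→donkey→wool: 0.4756 × 1.511 × 1.282 = 0.92129
wool→chicken→donkey→wool: 0.2541 × 2.668 × 1.282 = 0.86912
Maximum is wool→loaf→timber→wool at 0.9408; no arbitrage — every cycle loses value.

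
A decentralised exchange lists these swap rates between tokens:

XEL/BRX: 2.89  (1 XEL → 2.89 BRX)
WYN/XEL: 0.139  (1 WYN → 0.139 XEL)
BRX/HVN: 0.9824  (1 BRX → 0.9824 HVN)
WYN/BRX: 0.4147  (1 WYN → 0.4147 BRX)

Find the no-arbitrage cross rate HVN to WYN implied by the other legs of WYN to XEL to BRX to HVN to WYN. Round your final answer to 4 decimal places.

Known legs of the cycle: 0.139 × 2.89 × 0.9824 = 0.394639904
For no arbitrage the full-cycle product must be 1, so the missing rate is 1 / 0.394639904 ≈ 2.533956.

2.5340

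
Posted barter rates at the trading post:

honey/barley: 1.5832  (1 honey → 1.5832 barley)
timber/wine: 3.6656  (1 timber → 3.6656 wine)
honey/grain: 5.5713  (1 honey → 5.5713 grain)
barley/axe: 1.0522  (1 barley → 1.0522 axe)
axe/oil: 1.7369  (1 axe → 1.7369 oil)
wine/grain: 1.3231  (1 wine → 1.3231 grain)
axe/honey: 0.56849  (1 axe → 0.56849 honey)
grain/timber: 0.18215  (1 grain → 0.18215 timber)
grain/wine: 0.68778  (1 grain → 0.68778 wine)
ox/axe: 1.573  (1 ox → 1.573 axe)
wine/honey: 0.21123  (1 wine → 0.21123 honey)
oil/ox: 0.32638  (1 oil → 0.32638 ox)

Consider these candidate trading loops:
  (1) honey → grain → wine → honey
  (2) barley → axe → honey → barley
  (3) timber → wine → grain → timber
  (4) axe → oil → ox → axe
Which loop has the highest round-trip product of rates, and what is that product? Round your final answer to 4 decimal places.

(1) 5.5713 × 0.68778 × 0.21123 = 0.80940
(2) 1.0522 × 0.56849 × 1.5832 = 0.94702
(3) 3.6656 × 1.3231 × 0.18215 = 0.88342
(4) 1.7369 × 0.32638 × 1.573 = 0.89172
Highest is cycle (2) at 0.9470 (≤1, no arbitrage).

0.9470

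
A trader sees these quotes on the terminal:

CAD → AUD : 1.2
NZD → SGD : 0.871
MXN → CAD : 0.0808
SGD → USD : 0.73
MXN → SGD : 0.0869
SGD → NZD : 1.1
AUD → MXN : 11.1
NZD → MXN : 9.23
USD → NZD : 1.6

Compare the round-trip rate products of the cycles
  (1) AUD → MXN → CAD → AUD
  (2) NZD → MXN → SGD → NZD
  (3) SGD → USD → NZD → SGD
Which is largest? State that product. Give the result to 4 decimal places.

(1) 11.1 × 0.0808 × 1.2 = 1.07626
(2) 9.23 × 0.0869 × 1.1 = 0.88230
(3) 0.73 × 1.6 × 0.871 = 1.01733
Highest is cycle (1) at 1.0763 (>1, arbitrage).

1.0763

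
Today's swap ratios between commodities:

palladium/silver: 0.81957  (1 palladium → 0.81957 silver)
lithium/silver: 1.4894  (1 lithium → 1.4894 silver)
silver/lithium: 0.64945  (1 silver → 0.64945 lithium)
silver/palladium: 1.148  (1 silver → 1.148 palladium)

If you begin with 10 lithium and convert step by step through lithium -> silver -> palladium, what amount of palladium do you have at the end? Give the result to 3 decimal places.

17.098

10 lithium × 1.4894 = 14.894 silver
14.894 silver × 1.148 = 17.098312 palladium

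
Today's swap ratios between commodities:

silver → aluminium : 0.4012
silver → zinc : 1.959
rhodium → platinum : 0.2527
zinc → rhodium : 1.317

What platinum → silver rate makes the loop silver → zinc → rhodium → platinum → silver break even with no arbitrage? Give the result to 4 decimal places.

1.5338

Known legs of the cycle: 1.959 × 1.317 × 0.2527 = 0.6519667581
For no arbitrage the full-cycle product must be 1, so the missing rate is 1 / 0.6519667581 ≈ 1.533821.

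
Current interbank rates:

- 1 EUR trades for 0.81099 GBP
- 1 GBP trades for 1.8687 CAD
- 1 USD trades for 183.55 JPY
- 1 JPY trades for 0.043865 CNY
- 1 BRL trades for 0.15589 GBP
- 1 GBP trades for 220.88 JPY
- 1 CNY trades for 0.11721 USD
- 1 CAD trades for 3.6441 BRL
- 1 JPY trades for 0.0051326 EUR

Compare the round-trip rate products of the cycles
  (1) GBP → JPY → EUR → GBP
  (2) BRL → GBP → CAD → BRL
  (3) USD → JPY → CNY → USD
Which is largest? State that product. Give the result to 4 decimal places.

1.0616

(1) 220.88 × 0.0051326 × 0.81099 = 0.91941
(2) 0.15589 × 1.8687 × 3.6441 = 1.06157
(3) 183.55 × 0.043865 × 0.11721 = 0.94371
Highest is cycle (2) at 1.0616 (>1, arbitrage).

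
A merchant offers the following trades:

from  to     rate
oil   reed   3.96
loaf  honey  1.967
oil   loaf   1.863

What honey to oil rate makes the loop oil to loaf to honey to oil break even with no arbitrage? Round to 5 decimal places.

Known legs of the cycle: 1.863 × 1.967 = 3.664521
For no arbitrage the full-cycle product must be 1, so the missing rate is 1 / 3.664521 ≈ 0.2728870.

0.27289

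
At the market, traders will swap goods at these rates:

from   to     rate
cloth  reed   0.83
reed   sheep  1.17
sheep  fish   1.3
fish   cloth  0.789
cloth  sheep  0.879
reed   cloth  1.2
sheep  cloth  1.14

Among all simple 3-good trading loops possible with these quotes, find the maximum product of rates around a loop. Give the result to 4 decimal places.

sheep→cloth→reed→sheep: 1.14 × 0.83 × 1.17 = 1.10705
sheep→fish→cloth→sheep: 1.3 × 0.789 × 0.879 = 0.90159
Maximum is sheep→cloth→reed→sheep at 1.1071; arbitrage exists.

1.1071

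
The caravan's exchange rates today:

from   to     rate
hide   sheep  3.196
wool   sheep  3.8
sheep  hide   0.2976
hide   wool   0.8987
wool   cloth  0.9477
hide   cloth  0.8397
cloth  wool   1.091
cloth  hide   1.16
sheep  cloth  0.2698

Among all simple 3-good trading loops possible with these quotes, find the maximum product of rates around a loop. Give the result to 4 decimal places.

1.1185

cloth→wool→sheep→cloth: 1.091 × 3.8 × 0.2698 = 1.11854
hide→wool→sheep→hide: 0.8987 × 3.8 × 0.2976 = 1.01632
cloth→hide→sheep→cloth: 1.16 × 3.196 × 0.2698 = 1.00025
cloth→hide→wool→cloth: 1.16 × 0.8987 × 0.9477 = 0.98797
Maximum is cloth→wool→sheep→cloth at 1.1185; arbitrage exists.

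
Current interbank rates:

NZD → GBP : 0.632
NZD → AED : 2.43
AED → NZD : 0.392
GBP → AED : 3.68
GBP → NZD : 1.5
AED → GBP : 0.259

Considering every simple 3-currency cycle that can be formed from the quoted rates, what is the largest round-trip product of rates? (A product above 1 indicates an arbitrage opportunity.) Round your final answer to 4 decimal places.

0.9441

NZD→AED→GBP→NZD: 2.43 × 0.259 × 1.5 = 0.94406
NZD→GBP→AED→NZD: 0.632 × 3.68 × 0.392 = 0.91170
Maximum is NZD→AED→GBP→NZD at 0.9441; no arbitrage — every cycle loses value.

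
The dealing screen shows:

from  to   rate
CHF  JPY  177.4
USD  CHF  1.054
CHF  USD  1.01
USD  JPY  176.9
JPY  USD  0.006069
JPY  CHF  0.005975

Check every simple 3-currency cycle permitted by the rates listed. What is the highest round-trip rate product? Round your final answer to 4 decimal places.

1.1348

CHF→JPY→USD→CHF: 177.4 × 0.006069 × 1.054 = 1.13478
CHF→USD→JPY→CHF: 1.01 × 176.9 × 0.005975 = 1.06755
Maximum is CHF→JPY→USD→CHF at 1.1348; arbitrage exists.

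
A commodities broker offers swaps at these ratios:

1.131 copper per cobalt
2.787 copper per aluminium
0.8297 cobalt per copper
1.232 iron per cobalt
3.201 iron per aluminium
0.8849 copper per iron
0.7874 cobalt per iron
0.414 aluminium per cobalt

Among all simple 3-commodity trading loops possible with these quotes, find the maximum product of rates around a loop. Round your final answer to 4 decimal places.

1.0435

aluminium→iron→cobalt→aluminium: 3.201 × 0.7874 × 0.414 = 1.04347
aluminium→copper→cobalt→aluminium: 2.787 × 0.8297 × 0.414 = 0.95732
copper→cobalt→iron→copper: 0.8297 × 1.232 × 0.8849 = 0.90454
Maximum is aluminium→iron→cobalt→aluminium at 1.0435; arbitrage exists.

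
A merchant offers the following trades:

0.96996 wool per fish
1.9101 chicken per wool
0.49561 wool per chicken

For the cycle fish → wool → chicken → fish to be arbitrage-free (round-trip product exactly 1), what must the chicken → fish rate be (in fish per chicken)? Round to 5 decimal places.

Known legs of the cycle: 0.96996 × 1.9101 = 1.852720596
For no arbitrage the full-cycle product must be 1, so the missing rate is 1 / 1.852720596 ≈ 0.5397468.

0.53975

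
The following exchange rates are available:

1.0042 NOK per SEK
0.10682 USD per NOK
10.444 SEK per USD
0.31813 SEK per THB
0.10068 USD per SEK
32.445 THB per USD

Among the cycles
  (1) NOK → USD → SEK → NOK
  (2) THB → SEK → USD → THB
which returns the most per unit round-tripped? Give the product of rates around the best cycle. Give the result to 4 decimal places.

1.1203

(1) 0.10682 × 10.444 × 1.0042 = 1.12031
(2) 0.31813 × 0.10068 × 32.445 = 1.03919
Highest is cycle (1) at 1.1203 (>1, arbitrage).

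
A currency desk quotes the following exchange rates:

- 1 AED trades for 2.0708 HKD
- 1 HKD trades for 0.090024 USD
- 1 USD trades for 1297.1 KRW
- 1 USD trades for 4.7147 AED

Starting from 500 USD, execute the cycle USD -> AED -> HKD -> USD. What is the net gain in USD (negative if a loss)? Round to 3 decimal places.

-60.539

500 USD × 4.7147 = 2357.35 AED
2357.35 AED × 2.0708 = 4881.60038 HKD
4881.60038 HKD × 0.090024 = 439.46119260912 USD
Net change: 439.46119260912 − 500 = -60.53880739088 USD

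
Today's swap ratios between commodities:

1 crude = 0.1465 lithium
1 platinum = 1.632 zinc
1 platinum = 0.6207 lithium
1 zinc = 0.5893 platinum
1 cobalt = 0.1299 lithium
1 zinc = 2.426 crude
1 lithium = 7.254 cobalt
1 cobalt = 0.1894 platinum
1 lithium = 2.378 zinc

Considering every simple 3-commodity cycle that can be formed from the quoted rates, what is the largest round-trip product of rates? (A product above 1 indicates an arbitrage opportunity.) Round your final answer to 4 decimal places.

zinc→platinum→lithium→zinc: 0.5893 × 0.6207 × 2.378 = 0.86982
lithium→cobalt→platinum→lithium: 7.254 × 0.1894 × 0.6207 = 0.85278
zinc→crude→lithium→zinc: 2.426 × 0.1465 × 2.378 = 0.84516
Maximum is zinc→platinum→lithium→zinc at 0.8698; no arbitrage — every cycle loses value.

0.8698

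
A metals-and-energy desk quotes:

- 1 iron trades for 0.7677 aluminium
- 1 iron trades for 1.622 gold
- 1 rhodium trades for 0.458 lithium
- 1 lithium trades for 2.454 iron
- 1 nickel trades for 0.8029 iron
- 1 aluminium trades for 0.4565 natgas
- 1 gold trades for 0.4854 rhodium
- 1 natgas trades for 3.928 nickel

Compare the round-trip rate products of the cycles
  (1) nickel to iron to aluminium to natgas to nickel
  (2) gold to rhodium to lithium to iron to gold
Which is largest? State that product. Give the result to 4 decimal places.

(1) 0.8029 × 0.7677 × 0.4565 × 3.928 = 1.10526
(2) 0.4854 × 0.458 × 2.454 × 1.622 = 0.88489
Highest is cycle (1) at 1.1053 (>1, arbitrage).

1.1053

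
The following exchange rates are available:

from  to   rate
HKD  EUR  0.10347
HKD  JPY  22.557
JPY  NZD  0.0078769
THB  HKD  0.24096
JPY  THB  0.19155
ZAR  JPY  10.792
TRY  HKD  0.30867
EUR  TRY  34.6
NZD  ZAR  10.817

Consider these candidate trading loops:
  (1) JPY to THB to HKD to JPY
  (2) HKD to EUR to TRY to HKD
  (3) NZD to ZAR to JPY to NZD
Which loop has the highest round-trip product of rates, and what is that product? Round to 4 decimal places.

(1) 0.19155 × 0.24096 × 22.557 = 1.04114
(2) 0.10347 × 34.6 × 0.30867 = 1.10506
(3) 10.817 × 10.792 × 0.0078769 = 0.91953
Highest is cycle (2) at 1.1051 (>1, arbitrage).

1.1051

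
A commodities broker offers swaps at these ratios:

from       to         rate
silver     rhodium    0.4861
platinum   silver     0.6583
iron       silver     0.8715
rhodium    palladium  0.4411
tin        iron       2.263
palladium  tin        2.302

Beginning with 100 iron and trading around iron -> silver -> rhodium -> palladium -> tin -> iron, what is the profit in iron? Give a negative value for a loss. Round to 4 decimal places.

-2.6536

100 iron × 0.8715 = 87.15 silver
87.15 silver × 0.4861 = 42.363615 rhodium
42.363615 rhodium × 0.4411 = 18.6865905765 palladium
18.6865905765 palladium × 2.302 = 43.016531507103 tin
43.016531507103 tin × 2.263 = 97.346410800574089 iron
Net change: 97.346410800574089 − 100 = -2.653589199425911 iron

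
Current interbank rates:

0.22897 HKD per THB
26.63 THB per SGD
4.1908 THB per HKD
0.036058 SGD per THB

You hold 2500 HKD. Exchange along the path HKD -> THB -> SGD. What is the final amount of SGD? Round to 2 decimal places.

2500 HKD × 4.1908 = 10477 THB
10477 THB × 0.036058 = 377.779666 SGD

377.78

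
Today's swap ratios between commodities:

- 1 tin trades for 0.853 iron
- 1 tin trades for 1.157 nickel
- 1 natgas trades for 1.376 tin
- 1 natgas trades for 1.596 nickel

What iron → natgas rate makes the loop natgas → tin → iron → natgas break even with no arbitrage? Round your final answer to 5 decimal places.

Known legs of the cycle: 1.376 × 0.853 = 1.173728
For no arbitrage the full-cycle product must be 1, so the missing rate is 1 / 1.173728 ≈ 0.8519862.

0.85199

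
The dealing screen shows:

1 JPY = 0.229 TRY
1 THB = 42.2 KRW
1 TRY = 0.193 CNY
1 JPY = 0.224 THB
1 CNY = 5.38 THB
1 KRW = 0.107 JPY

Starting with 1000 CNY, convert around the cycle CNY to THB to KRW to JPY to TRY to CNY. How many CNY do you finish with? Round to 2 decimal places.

1000 CNY × 5.38 = 5380 THB
5380 THB × 42.2 = 227036 KRW
227036 KRW × 0.107 = 24292.852 JPY
24292.852 JPY × 0.229 = 5563.063108 TRY
5563.063108 TRY × 0.193 = 1073.671179844 CNY

1073.67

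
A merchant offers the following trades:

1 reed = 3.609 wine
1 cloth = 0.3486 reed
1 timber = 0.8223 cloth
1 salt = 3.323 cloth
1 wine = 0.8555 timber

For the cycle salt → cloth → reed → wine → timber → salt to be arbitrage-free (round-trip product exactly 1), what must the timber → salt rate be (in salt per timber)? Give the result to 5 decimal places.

0.27960

Known legs of the cycle: 3.323 × 0.3486 × 3.609 × 0.8555 = 3.5765526283011
For no arbitrage the full-cycle product must be 1, so the missing rate is 1 / 3.5765526283011 ≈ 0.2795988.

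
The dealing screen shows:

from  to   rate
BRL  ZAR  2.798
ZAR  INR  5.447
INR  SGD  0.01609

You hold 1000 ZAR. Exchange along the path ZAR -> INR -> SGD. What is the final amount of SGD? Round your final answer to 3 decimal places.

87.642

1000 ZAR × 5.447 = 5447 INR
5447 INR × 0.01609 = 87.64223 SGD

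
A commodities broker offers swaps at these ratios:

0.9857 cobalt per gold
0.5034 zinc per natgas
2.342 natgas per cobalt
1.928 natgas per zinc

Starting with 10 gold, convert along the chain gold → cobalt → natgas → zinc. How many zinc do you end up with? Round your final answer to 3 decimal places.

11.621

10 gold × 0.9857 = 9.857 cobalt
9.857 cobalt × 2.342 = 23.085094 natgas
23.085094 natgas × 0.5034 = 11.6210363196 zinc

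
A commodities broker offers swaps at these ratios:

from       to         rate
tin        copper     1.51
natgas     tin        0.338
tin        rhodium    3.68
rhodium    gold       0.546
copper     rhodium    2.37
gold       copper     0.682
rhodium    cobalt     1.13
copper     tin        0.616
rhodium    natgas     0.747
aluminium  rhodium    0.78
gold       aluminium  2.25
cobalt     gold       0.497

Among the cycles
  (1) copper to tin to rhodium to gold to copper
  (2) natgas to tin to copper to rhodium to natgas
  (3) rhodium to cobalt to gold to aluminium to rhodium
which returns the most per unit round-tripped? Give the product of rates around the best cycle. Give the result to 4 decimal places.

0.9856

(1) 0.616 × 3.68 × 0.546 × 0.682 = 0.84412
(2) 0.338 × 1.51 × 2.37 × 0.747 = 0.90357
(3) 1.13 × 0.497 × 2.25 × 0.78 = 0.98563
Highest is cycle (3) at 0.9856 (≤1, no arbitrage).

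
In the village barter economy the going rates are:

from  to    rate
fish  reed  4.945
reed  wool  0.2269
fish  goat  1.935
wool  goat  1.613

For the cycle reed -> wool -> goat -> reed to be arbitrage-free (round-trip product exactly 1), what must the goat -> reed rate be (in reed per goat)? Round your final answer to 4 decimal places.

2.7323

Known legs of the cycle: 0.2269 × 1.613 = 0.3659897
For no arbitrage the full-cycle product must be 1, so the missing rate is 1 / 0.3659897 ≈ 2.732317.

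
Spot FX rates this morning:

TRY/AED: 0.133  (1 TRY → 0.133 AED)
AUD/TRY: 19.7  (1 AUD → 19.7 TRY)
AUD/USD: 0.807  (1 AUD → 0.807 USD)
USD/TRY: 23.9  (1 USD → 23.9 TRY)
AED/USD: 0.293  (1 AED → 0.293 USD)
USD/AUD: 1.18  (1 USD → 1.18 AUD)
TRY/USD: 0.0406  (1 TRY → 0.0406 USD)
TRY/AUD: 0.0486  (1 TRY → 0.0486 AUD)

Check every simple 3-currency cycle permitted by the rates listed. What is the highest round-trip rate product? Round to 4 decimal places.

USD→AUD→TRY→USD: 1.18 × 19.7 × 0.0406 = 0.94379
USD→TRY→AUD→USD: 23.9 × 0.0486 × 0.807 = 0.93736
USD→TRY→AED→USD: 23.9 × 0.133 × 0.293 = 0.93136
Maximum is USD→AUD→TRY→USD at 0.9438; no arbitrage — every cycle loses value.

0.9438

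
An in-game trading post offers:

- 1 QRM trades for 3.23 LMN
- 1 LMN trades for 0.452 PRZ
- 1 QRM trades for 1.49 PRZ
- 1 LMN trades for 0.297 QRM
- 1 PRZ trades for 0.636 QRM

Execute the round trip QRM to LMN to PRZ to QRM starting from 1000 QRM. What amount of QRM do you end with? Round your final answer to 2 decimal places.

928.53

1000 QRM × 3.23 = 3230 LMN
3230 LMN × 0.452 = 1459.96 PRZ
1459.96 PRZ × 0.636 = 928.53456 QRM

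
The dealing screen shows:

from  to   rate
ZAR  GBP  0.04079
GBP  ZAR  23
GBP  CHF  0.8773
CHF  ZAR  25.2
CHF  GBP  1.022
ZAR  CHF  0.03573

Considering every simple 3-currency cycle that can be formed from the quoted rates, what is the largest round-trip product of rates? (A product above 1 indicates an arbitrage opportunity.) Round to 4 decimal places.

CHF→ZAR→GBP→CHF: 25.2 × 0.04079 × 0.8773 = 0.90178
CHF→GBP→ZAR→CHF: 1.022 × 23 × 0.03573 = 0.83987
Maximum is CHF→ZAR→GBP→CHF at 0.9018; no arbitrage — every cycle loses value.

0.9018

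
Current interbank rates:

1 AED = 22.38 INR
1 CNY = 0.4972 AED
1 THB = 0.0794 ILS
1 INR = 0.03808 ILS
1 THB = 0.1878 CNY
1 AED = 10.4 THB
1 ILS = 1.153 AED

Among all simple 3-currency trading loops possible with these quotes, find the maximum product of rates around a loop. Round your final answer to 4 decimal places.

AED→INR→ILS→AED: 22.38 × 0.03808 × 1.153 = 0.98262
AED→THB→CNY→AED: 10.4 × 0.1878 × 0.4972 = 0.97109
AED→THB→ILS→AED: 10.4 × 0.0794 × 1.153 = 0.95210
Maximum is AED→INR→ILS→AED at 0.9826; no arbitrage — every cycle loses value.

0.9826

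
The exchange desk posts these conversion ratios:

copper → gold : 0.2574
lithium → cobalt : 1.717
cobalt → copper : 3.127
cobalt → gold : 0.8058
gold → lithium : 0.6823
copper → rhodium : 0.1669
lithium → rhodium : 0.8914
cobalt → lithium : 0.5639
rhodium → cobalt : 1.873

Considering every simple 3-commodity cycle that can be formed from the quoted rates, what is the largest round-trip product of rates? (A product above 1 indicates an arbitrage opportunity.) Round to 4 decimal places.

0.9775

rhodium→cobalt→copper→rhodium: 1.873 × 3.127 × 0.1669 = 0.97751
gold→lithium→cobalt→gold: 0.6823 × 1.717 × 0.8058 = 0.94400
rhodium→cobalt→lithium→rhodium: 1.873 × 0.5639 × 0.8914 = 0.94148
Maximum is rhodium→cobalt→copper→rhodium at 0.9775; no arbitrage — every cycle loses value.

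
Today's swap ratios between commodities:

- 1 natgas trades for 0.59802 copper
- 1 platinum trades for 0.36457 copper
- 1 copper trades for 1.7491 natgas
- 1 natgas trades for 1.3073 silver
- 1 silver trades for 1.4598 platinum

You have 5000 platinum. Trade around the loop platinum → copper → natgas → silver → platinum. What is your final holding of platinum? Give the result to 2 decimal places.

6084.63

5000 platinum × 0.36457 = 1822.85 copper
1822.85 copper × 1.7491 = 3188.346935 natgas
3188.346935 natgas × 1.3073 = 4168.1259481255 silver
4168.1259481255 silver × 1.4598 = 6084.6302590736049 platinum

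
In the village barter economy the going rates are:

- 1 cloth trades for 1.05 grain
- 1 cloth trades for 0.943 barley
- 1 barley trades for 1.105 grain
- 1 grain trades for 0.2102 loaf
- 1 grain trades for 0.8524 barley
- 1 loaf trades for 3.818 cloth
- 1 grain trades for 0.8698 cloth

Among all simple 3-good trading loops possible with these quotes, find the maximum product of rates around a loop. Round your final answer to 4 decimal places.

0.9063

barley→grain→cloth→barley: 1.105 × 0.8698 × 0.943 = 0.90634
cloth→grain→loaf→cloth: 1.05 × 0.2102 × 3.818 = 0.84267
Maximum is barley→grain→cloth→barley at 0.9063; no arbitrage — every cycle loses value.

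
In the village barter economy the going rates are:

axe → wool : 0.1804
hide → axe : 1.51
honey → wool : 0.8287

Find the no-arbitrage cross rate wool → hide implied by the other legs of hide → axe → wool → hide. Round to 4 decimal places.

3.6710

Known legs of the cycle: 1.51 × 0.1804 = 0.272404
For no arbitrage the full-cycle product must be 1, so the missing rate is 1 / 0.272404 ≈ 3.671018.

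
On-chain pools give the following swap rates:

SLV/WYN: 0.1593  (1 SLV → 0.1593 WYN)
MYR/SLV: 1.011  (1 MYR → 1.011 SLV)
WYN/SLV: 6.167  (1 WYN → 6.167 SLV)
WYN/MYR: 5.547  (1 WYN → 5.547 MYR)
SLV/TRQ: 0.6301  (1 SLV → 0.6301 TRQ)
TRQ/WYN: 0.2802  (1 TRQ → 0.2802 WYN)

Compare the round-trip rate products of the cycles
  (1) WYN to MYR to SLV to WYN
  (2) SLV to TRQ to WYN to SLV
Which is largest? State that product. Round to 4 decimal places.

1.0888

(1) 5.547 × 1.011 × 0.1593 = 0.89336
(2) 0.6301 × 0.2802 × 6.167 = 1.08881
Highest is cycle (2) at 1.0888 (>1, arbitrage).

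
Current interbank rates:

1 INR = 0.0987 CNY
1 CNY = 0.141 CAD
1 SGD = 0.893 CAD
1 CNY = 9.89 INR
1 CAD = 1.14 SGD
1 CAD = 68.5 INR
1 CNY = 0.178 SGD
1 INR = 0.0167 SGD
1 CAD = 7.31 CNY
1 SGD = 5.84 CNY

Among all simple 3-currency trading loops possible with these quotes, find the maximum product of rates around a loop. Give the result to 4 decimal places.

1.1620

CNY→SGD→CAD→CNY: 0.178 × 0.893 × 7.31 = 1.16195
INR→SGD→CAD→INR: 0.0167 × 0.893 × 68.5 = 1.02155
INR→SGD→CNY→INR: 0.0167 × 5.84 × 9.89 = 0.96455
INR→CNY→CAD→INR: 0.0987 × 0.141 × 68.5 = 0.95329
CNY→CAD→SGD→CNY: 0.141 × 1.14 × 5.84 = 0.93872
Maximum is CNY→SGD→CAD→CNY at 1.1620; arbitrage exists.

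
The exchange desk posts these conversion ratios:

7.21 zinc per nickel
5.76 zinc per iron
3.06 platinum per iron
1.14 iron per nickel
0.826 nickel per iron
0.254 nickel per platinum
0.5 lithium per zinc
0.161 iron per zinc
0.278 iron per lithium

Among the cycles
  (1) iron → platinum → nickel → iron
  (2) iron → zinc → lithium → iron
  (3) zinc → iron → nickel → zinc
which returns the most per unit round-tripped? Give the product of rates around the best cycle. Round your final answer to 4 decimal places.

(1) 3.06 × 0.254 × 1.14 = 0.88605
(2) 5.76 × 0.5 × 0.278 = 0.80064
(3) 0.161 × 0.826 × 7.21 = 0.95883
Highest is cycle (3) at 0.9588 (≤1, no arbitrage).

0.9588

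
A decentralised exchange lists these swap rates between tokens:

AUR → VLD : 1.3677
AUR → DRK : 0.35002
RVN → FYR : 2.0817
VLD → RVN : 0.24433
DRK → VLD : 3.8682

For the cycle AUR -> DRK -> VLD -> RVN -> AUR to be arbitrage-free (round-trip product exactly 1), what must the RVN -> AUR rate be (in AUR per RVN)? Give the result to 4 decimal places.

3.0229

Known legs of the cycle: 0.35002 × 3.8682 × 0.24433 = 0.33080995944612
For no arbitrage the full-cycle product must be 1, so the missing rate is 1 / 0.33080995944612 ≈ 3.022884.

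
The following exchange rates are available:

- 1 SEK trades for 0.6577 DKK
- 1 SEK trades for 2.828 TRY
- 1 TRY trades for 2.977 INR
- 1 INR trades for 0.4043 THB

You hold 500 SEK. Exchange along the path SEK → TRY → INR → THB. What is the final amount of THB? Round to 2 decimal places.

500 SEK × 2.828 = 1414 TRY
1414 TRY × 2.977 = 4209.478 INR
4209.478 INR × 0.4043 = 1701.8919554 THB

1701.89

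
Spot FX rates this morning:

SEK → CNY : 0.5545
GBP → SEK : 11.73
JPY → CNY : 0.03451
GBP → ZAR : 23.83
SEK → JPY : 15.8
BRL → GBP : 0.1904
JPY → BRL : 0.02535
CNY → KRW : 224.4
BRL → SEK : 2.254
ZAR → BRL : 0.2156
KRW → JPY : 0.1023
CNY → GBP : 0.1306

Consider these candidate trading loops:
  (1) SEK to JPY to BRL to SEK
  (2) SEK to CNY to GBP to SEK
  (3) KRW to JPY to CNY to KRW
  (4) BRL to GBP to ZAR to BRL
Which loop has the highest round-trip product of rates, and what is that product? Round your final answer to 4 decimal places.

(1) 15.8 × 0.02535 × 2.254 = 0.90279
(2) 0.5545 × 0.1306 × 11.73 = 0.84946
(3) 0.1023 × 0.03451 × 224.4 = 0.79222
(4) 0.1904 × 23.83 × 0.2156 = 0.97823
Highest is cycle (4) at 0.9782 (≤1, no arbitrage).

0.9782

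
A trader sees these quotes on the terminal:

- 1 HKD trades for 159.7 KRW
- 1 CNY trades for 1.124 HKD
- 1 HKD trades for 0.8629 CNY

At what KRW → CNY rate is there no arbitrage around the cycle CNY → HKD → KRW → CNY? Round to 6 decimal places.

0.005571

Known legs of the cycle: 1.124 × 159.7 = 179.5028
For no arbitrage the full-cycle product must be 1, so the missing rate is 1 / 179.5028 ≈ 0.00557094.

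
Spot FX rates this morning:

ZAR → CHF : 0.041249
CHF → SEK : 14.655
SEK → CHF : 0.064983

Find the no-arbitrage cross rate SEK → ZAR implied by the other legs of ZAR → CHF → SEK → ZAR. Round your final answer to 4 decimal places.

1.6542

Known legs of the cycle: 0.041249 × 14.655 = 0.604504095
For no arbitrage the full-cycle product must be 1, so the missing rate is 1 / 0.604504095 ≈ 1.654249.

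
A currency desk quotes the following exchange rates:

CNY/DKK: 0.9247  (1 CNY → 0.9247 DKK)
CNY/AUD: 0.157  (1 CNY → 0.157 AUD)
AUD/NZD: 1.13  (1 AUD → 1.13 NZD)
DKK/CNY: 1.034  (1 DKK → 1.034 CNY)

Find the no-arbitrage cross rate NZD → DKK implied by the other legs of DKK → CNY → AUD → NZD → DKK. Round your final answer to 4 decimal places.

5.4513

Known legs of the cycle: 1.034 × 0.157 × 1.13 = 0.18344194
For no arbitrage the full-cycle product must be 1, so the missing rate is 1 / 0.18344194 ≈ 5.451316.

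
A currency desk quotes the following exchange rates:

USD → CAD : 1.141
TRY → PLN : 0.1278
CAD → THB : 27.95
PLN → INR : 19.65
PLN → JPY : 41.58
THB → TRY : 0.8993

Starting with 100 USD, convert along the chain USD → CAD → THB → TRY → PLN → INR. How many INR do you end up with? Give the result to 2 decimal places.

7202.20

100 USD × 1.141 = 114.1 CAD
114.1 CAD × 27.95 = 3189.095 THB
3189.095 THB × 0.8993 = 2867.9531335 TRY
2867.9531335 TRY × 0.1278 = 366.5244104613 PLN
366.5244104613 PLN × 19.65 = 7202.204665564545 INR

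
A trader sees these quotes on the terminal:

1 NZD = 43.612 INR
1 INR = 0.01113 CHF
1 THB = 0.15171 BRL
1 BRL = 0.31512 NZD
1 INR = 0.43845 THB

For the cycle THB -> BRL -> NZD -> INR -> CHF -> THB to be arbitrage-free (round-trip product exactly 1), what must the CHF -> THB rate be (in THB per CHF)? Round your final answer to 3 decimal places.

43.093

Known legs of the cycle: 0.15171 × 0.31512 × 43.612 × 0.01113 = 0.023205522092774112
For no arbitrage the full-cycle product must be 1, so the missing rate is 1 / 0.023205522092774112 ≈ 43.09319.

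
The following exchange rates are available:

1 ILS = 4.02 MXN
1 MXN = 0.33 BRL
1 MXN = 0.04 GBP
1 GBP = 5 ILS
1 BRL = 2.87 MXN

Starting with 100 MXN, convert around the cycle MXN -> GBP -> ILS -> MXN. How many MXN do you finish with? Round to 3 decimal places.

100 MXN × 0.04 = 4 GBP
4 GBP × 5 = 20 ILS
20 ILS × 4.02 = 80.4 MXN

80.400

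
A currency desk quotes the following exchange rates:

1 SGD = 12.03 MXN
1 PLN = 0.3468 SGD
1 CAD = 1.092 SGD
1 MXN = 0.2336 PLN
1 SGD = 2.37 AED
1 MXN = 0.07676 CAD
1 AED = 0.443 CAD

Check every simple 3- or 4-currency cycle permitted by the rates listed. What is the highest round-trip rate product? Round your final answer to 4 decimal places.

CAD→SGD→AED→CAD: 1.092 × 2.37 × 0.443 = 1.14650
CAD→SGD→MXN→CAD: 1.092 × 12.03 × 0.07676 = 1.00838
SGD→MXN→PLN→SGD: 12.03 × 0.2336 × 0.3468 = 0.97458
Maximum is CAD→SGD→AED→CAD at 1.1465; arbitrage exists.

1.1465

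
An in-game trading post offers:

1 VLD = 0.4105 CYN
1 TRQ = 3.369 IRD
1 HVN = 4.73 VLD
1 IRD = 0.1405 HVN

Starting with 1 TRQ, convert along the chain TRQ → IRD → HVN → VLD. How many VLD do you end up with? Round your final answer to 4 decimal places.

2.2389

1 TRQ × 3.369 = 3.369 IRD
3.369 IRD × 0.1405 = 0.4733445 HVN
0.4733445 HVN × 4.73 = 2.238919485 VLD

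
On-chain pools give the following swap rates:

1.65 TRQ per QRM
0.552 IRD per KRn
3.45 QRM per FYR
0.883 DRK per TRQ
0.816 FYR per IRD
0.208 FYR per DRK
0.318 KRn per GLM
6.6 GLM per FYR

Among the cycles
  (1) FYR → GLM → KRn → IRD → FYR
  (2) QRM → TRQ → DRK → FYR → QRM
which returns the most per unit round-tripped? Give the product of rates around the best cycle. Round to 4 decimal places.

1.0455

(1) 6.6 × 0.318 × 0.552 × 0.816 = 0.94537
(2) 1.65 × 0.883 × 0.208 × 3.45 = 1.04551
Highest is cycle (2) at 1.0455 (>1, arbitrage).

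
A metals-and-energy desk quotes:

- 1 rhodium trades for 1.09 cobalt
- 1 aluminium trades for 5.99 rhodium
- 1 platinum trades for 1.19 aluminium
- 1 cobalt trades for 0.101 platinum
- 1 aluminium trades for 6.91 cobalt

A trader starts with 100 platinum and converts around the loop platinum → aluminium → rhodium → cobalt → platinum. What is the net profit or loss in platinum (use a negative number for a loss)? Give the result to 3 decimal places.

-21.527

100 platinum × 1.19 = 119 aluminium
119 aluminium × 5.99 = 712.81 rhodium
712.81 rhodium × 1.09 = 776.9629 cobalt
776.9629 cobalt × 0.101 = 78.4732529 platinum
Net change: 78.4732529 − 100 = -21.5267471 platinum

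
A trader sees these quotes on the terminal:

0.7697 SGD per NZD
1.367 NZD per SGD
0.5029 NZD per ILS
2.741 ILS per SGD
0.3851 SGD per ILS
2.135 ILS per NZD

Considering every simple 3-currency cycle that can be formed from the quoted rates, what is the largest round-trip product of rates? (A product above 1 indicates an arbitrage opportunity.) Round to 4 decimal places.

1.1239

NZD→ILS→SGD→NZD: 2.135 × 0.3851 × 1.367 = 1.12393
NZD→SGD→ILS→NZD: 0.7697 × 2.741 × 0.5029 = 1.06099
Maximum is NZD→ILS→SGD→NZD at 1.1239; arbitrage exists.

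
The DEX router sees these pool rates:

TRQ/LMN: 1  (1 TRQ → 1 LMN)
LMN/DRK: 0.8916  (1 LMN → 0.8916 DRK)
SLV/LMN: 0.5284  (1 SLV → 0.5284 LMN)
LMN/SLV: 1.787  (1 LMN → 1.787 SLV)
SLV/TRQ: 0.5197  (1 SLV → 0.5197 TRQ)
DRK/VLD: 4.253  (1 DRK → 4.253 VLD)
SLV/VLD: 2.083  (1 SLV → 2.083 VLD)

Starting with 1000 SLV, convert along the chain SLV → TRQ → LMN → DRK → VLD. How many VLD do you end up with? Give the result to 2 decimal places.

1970.69

1000 SLV × 0.5197 = 519.7 TRQ
519.7 TRQ × 1 = 519.7 LMN
519.7 LMN × 0.8916 = 463.36452 DRK
463.36452 DRK × 4.253 = 1970.68930356 VLD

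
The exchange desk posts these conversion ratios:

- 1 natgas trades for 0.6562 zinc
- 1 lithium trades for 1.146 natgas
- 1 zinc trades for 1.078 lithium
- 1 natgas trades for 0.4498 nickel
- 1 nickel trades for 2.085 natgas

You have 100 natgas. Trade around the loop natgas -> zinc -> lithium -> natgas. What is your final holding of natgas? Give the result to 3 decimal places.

81.066

100 natgas × 0.6562 = 65.62 zinc
65.62 zinc × 1.078 = 70.73836 lithium
70.73836 lithium × 1.146 = 81.06616056 natgas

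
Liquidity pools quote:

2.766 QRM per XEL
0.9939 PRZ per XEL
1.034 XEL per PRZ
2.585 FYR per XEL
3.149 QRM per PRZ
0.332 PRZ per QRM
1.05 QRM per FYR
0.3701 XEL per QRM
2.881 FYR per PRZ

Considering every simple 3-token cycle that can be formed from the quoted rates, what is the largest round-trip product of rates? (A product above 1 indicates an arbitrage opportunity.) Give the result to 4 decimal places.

1.1583

XEL→PRZ→QRM→XEL: 0.9939 × 3.149 × 0.3701 = 1.15834
XEL→FYR→QRM→XEL: 2.585 × 1.05 × 0.3701 = 1.00454
QRM→PRZ→FYR→QRM: 0.332 × 2.881 × 1.05 = 1.00432
XEL→QRM→PRZ→XEL: 2.766 × 0.332 × 1.034 = 0.94953
Maximum is XEL→PRZ→QRM→XEL at 1.1583; arbitrage exists.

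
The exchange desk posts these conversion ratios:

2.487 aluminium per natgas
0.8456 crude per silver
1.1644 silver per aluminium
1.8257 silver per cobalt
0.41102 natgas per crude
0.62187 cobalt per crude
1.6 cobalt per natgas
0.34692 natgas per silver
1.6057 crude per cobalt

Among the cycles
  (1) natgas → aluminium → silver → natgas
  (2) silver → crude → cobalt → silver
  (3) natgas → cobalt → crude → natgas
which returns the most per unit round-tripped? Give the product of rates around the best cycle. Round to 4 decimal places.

1.0560

(1) 2.487 × 1.1644 × 0.34692 = 1.00463
(2) 0.8456 × 0.62187 × 1.8257 = 0.96005
(3) 1.6 × 1.6057 × 0.41102 = 1.05596
Highest is cycle (3) at 1.0560 (>1, arbitrage).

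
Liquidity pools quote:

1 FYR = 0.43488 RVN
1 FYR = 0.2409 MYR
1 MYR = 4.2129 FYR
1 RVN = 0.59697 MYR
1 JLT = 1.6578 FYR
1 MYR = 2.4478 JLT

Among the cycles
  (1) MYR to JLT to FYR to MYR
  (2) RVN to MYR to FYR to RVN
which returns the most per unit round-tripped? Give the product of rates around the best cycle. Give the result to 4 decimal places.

1.0937

(1) 2.4478 × 1.6578 × 0.2409 = 0.97756
(2) 0.59697 × 4.2129 × 0.43488 = 1.09371
Highest is cycle (2) at 1.0937 (>1, arbitrage).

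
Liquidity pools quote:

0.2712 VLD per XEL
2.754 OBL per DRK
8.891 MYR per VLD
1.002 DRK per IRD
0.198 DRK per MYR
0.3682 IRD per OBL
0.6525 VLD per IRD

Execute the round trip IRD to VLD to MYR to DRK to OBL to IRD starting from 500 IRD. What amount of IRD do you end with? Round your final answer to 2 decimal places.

500 IRD × 0.6525 = 326.25 VLD
326.25 VLD × 8.891 = 2900.68875 MYR
2900.68875 MYR × 0.198 = 574.3363725 DRK
574.3363725 DRK × 2.754 = 1581.722369865 OBL
1581.722369865 OBL × 0.3682 = 582.390176584293 IRD

582.39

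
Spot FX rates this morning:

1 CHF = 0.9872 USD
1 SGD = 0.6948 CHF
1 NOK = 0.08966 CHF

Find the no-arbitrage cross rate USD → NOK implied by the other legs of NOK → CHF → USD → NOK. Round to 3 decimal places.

Known legs of the cycle: 0.08966 × 0.9872 = 0.088512352
For no arbitrage the full-cycle product must be 1, so the missing rate is 1 / 0.088512352 ≈ 11.29786.

11.298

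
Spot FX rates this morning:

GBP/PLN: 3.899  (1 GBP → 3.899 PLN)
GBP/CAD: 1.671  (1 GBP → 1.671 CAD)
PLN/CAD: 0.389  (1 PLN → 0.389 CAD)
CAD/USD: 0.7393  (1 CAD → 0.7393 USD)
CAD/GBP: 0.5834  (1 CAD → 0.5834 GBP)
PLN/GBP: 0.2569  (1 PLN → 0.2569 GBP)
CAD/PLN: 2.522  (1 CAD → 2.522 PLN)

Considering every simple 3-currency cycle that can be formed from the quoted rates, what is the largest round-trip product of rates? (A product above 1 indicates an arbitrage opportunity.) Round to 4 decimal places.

CAD→PLN→GBP→CAD: 2.522 × 0.2569 × 1.671 = 1.08264
CAD→GBP→PLN→CAD: 0.5834 × 3.899 × 0.389 = 0.88485
Maximum is CAD→PLN→GBP→CAD at 1.0826; arbitrage exists.

1.0826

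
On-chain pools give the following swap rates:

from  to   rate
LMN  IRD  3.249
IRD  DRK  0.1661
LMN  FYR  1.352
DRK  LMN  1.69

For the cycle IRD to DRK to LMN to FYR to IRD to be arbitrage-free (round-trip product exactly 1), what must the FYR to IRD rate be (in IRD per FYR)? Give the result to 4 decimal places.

Known legs of the cycle: 0.1661 × 1.69 × 1.352 = 0.379518568
For no arbitrage the full-cycle product must be 1, so the missing rate is 1 / 0.379518568 ≈ 2.634917.

2.6349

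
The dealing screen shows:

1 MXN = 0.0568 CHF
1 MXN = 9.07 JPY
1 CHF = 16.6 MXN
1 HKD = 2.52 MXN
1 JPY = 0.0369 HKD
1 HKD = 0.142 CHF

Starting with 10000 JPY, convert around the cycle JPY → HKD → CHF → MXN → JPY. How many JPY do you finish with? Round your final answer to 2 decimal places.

10000 JPY × 0.0369 = 369 HKD
369 HKD × 0.142 = 52.398 CHF
52.398 CHF × 16.6 = 869.8068 MXN
869.8068 MXN × 9.07 = 7889.147676 JPY

7889.15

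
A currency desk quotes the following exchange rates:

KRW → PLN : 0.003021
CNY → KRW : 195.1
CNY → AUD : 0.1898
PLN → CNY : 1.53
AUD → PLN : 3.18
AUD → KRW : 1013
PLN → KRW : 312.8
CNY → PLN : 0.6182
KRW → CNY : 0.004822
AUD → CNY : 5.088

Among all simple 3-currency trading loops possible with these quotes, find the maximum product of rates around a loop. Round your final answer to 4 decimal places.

0.9324

KRW→CNY→PLN→KRW: 0.004822 × 0.6182 × 312.8 = 0.93244
KRW→CNY→AUD→KRW: 0.004822 × 0.1898 × 1013 = 0.92711
CNY→AUD→PLN→CNY: 0.1898 × 3.18 × 1.53 = 0.92345
KRW→PLN→CNY→KRW: 0.003021 × 1.53 × 195.1 = 0.90178
Maximum is KRW→CNY→PLN→KRW at 0.9324; no arbitrage — every cycle loses value.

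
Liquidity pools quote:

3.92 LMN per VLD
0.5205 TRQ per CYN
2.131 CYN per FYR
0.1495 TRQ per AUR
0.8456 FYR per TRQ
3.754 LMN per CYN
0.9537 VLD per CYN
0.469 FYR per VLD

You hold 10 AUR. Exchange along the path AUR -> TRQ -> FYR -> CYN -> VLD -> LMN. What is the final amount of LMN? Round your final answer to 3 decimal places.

10.071

10 AUR × 0.1495 = 1.495 TRQ
1.495 TRQ × 0.8456 = 1.264172 FYR
1.264172 FYR × 2.131 = 2.693950532 CYN
2.693950532 CYN × 0.9537 = 2.5692206223684 VLD
2.5692206223684 VLD × 3.92 = 10.071344839684128 LMN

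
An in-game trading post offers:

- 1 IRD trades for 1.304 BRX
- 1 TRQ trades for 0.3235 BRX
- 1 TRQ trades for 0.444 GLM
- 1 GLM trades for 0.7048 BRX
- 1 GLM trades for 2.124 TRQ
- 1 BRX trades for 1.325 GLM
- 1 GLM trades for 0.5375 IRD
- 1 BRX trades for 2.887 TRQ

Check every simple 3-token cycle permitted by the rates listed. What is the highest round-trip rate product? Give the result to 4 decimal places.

GLM→IRD→BRX→GLM: 0.5375 × 1.304 × 1.325 = 0.92869
GLM→TRQ→BRX→GLM: 2.124 × 0.3235 × 1.325 = 0.91043
GLM→BRX→TRQ→GLM: 0.7048 × 2.887 × 0.444 = 0.90343
Maximum is GLM→IRD→BRX→GLM at 0.9287; no arbitrage — every cycle loses value.

0.9287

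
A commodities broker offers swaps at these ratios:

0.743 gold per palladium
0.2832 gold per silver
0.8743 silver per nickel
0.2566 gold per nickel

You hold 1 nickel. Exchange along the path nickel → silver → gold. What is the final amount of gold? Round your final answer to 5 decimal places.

1 nickel × 0.8743 = 0.8743 silver
0.8743 silver × 0.2832 = 0.24760176 gold

0.24760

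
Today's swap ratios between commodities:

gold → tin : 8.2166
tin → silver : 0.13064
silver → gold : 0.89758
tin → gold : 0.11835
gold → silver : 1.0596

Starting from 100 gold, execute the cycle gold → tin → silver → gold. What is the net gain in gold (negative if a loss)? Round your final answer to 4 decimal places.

-3.6523

100 gold × 8.2166 = 821.66 tin
821.66 tin × 0.13064 = 107.3416624 silver
107.3416624 silver × 0.89758 = 96.347729336992 gold
Net change: 96.347729336992 − 100 = -3.652270663008 gold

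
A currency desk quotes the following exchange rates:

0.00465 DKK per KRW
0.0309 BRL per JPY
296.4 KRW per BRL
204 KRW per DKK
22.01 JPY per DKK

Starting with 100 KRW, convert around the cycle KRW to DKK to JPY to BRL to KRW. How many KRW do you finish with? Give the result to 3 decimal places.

93.737

100 KRW × 0.00465 = 0.465 DKK
0.465 DKK × 22.01 = 10.23465 JPY
10.23465 JPY × 0.0309 = 0.316250685 BRL
0.316250685 BRL × 296.4 = 93.736703034 KRW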